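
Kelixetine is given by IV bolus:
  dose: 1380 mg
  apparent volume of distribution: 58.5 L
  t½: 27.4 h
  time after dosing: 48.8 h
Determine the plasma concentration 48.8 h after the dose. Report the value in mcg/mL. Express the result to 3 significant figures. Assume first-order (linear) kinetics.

6.86 mcg/mL

C₀ = Dose / Vd = 1380 / 58.5 = 23.59 mg/L
k = ln2 / t½ = 0.693147 / 27.4 = 0.02530 h⁻¹
C = C₀ · e^(−k·t) = 23.59 × e^(−0.02530 × 48.8)
  = 23.59 × 0.2909 = 6.862 mg/L
(6.862 mg/L = 6.862 mcg/mL)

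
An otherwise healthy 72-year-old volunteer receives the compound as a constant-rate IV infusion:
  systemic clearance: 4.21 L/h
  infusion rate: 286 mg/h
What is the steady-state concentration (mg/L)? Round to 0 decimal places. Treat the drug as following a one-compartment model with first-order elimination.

At steady state Css = R₀ / CL = 286 / 4.210 = 67.93 mg/L

68 mg/L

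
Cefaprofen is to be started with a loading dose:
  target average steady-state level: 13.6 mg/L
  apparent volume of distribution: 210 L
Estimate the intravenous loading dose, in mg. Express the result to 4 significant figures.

LD = Css × Vd = 13.6 × 210 = 2856 mg

2856 mg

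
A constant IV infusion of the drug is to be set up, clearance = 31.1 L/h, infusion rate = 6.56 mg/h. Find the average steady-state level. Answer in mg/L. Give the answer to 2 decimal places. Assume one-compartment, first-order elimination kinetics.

0.21 mg/L

At steady state Css = R₀ / CL = 6.56 / 31.10 = 0.2109 mg/L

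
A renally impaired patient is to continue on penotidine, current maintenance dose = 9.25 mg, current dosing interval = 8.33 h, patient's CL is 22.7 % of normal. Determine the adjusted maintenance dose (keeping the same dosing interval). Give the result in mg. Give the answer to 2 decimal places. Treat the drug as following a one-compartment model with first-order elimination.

To keep the same average steady-state level, dosing rate must scale with clearance.
CL ratio = 22.7 / 100 = 0.2270
New dose (same interval) = 9.25 × 0.2270 = 2.100 mg

2.10 mg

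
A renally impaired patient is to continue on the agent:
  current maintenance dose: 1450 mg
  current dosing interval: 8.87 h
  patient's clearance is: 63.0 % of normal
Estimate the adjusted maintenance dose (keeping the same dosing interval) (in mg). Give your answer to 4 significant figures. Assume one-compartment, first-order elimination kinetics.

To keep the same average steady-state level, dosing rate must scale with clearance.
CL ratio = 63.0 / 100 = 0.6300
New dose (same interval) = 1450 × 0.6300 = 913.5 mg

913.5 mg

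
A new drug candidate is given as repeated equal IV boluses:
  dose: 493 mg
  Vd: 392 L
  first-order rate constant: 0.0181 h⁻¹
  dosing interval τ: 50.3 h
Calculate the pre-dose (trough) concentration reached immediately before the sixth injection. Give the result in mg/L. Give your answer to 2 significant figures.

C₀ per dose = Dose / Vd = 493 / 392 = 1.258 mg/L
Fraction remaining after one interval: r = e^(−kτ) = e^(−0.01810 × 50.3) = 0.4024
Before dose 6, 5 doses have been given (aged 1τ, 2τ, 3τ, 4τ, 5τ).
C_trough = C₀ × (r + r² + … + r^5) = C₀ × r(1−r^5)/(1−r)
        = 1.258 × 0.4024 × (1 − 0.01055) / (1 − 0.4024) = 0.8382 mg/L

0.84 mg/L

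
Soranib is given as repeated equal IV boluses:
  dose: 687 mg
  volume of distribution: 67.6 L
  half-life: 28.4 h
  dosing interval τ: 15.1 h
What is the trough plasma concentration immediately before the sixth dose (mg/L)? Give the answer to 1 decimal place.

C₀ per dose = Dose / Vd = 687 / 67.6 = 10.16 mg/L
k = ln2 / t½ = 0.693147 / 28.4 = 0.02441 h⁻¹
Fraction remaining after one interval: r = e^(−kτ) = e^(−0.02441 × 15.1) = 0.6917
Before dose 6, 5 doses have been given (aged 1τ, 2τ, 3τ, 4τ, 5τ).
C_trough = C₀ × (r + r² + … + r^5) = C₀ × r(1−r^5)/(1−r)
        = 10.16 × 0.6917 × (1 − 0.1583) / (1 − 0.6917) = 19.19 mg/L

19.2 mg/L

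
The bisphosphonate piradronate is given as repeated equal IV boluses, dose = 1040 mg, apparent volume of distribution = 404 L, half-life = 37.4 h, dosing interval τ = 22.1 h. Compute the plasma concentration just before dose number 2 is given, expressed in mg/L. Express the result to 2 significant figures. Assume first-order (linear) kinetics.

C₀ per dose = Dose / Vd = 1040 / 404 = 2.574 mg/L
k = ln2 / t½ = 0.693147 / 37.4 = 0.01853 h⁻¹
Fraction remaining after one interval: r = e^(−kτ) = e^(−0.01853 × 22.1) = 0.6640
Before dose 2, 1 dose has been given (aged 1τ).
C_trough = C₀ × r = 2.574 × 0.6640 = 1.709 mg/L

1.7 mg/L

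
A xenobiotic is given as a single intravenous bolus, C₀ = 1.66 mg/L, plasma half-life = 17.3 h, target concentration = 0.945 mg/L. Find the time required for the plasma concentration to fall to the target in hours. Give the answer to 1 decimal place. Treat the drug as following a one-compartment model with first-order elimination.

14.1 h

k = ln2 / t½ = 0.693147 / 17.3 = 0.04007 h⁻¹
t = ln(C₀ / C) / k = ln(1.660 / 0.945) / 0.04007
  = ln(1.757) / 0.04007 = 0.5636 / 0.04007 = 14.07 h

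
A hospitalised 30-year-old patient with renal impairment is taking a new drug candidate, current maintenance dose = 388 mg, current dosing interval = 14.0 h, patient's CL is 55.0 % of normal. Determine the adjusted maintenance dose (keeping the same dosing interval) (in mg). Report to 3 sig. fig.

213 mg

To keep the same average steady-state level, dosing rate must scale with clearance.
CL ratio = 55.0 / 100 = 0.5500
New dose (same interval) = 388 × 0.5500 = 213.4 mg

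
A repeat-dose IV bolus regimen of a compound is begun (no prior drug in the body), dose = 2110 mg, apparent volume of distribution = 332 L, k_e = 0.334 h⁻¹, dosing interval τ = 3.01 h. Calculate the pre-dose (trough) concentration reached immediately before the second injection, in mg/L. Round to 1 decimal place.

C₀ per dose = Dose / Vd = 2110 / 332 = 6.355 mg/L
Fraction remaining after one interval: r = e^(−kτ) = e^(−0.3340 × 3.01) = 0.3659
Before dose 2, 1 dose has been given (aged 1τ).
C_trough = C₀ × r = 6.355 × 0.3659 = 2.325 mg/L

2.3 mg/L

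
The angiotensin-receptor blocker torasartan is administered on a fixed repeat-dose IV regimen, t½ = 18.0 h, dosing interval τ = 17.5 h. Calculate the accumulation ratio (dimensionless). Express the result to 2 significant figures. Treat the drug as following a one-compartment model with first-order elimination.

2.0

k = ln2 / t½ = 0.693147 / 18.0 = 0.03851 h⁻¹
e^(−kτ) = e^(−0.03851 × 17.5) = 0.5097
Accumulation ratio R = 1 / (1 − e^(−kτ)) = 1 / (1 − 0.5097) = 2.040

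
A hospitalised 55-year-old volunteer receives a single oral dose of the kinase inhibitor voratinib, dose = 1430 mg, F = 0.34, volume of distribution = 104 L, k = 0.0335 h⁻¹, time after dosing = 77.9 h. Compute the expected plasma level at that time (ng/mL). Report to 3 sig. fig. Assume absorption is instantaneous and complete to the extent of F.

344 ng/mL

Amount reaching circulation = F × Dose = 0.34 × 1430 = 486.2 mg
C₀ = F·Dose / Vd = 486.2 / 104 = 4.675 mg/L
C = C₀ · e^(−k·t) = 4.675 × e^(−0.03350 × 77.9)
  = 4.675 × 0.07356 = 0.3439 mg/L
Convert: 0.3439 mg/L × 1000 = 343.9 ng/mL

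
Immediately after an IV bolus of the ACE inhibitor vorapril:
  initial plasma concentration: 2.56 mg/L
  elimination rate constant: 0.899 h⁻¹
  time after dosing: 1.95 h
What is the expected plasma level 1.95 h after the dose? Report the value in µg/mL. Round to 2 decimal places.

C = C₀ · e^(−k·t) = 2.560 × e^(−0.8990 × 1.95)
  = 2.560 × 0.1732 = 0.4434 mg/L
(0.4434 mg/L = 0.4434 µg/mL)

0.44 µg/mL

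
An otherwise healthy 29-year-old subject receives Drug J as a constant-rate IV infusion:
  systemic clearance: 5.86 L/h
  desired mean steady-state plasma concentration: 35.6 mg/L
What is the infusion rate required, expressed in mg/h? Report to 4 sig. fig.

At steady state, infusion rate R₀ = Css × CL = 35.6 × 5.860 = 208.6 mg/h

208.6 mg/h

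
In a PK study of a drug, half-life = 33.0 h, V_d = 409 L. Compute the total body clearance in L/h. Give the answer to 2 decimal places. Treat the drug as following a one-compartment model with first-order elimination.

8.59 L/h

k = ln2 / t½ = 0.693147 / 33.0 = 0.02100 h⁻¹
CL = k × Vd = 0.02100 × 409 = 8.589 L/h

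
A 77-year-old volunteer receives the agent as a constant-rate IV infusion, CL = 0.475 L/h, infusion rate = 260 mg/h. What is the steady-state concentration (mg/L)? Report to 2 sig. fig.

550 mg/L

At steady state Css = R₀ / CL = 260 / 0.4750 = 547.4 mg/L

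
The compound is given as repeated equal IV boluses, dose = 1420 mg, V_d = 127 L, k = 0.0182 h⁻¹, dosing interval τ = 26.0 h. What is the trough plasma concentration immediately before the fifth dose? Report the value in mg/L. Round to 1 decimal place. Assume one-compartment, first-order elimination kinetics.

15.7 mg/L

C₀ per dose = Dose / Vd = 1420 / 127 = 11.18 mg/L
Fraction remaining after one interval: r = e^(−kτ) = e^(−0.01820 × 26.0) = 0.6230
Before dose 5, 4 doses have been given (aged 1τ, 2τ, 3τ, 4τ).
C_trough = C₀ × (r + r² + … + r^4) = C₀ × r(1−r^4)/(1−r)
        = 11.18 × 0.6230 × (1 − 0.1506) / (1 − 0.6230) = 15.69 mg/L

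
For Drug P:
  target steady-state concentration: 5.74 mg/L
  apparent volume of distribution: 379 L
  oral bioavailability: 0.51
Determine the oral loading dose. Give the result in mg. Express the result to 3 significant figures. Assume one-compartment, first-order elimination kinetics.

LD = Css × Vd / F = 5.74 × 379 / 0.51 = 4266 mg

4270 mg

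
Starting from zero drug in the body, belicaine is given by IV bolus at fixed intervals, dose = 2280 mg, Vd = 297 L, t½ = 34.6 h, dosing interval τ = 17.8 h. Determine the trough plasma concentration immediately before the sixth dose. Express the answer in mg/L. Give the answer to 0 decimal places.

C₀ per dose = Dose / Vd = 2280 / 297 = 7.677 mg/L
k = ln2 / t½ = 0.693147 / 34.6 = 0.02003 h⁻¹
Fraction remaining after one interval: r = e^(−kτ) = e^(−0.02003 × 17.8) = 0.7001
Before dose 6, 5 doses have been given (aged 1τ, 2τ, 3τ, 4τ, 5τ).
C_trough = C₀ × (r + r² + … + r^5) = C₀ × r(1−r^5)/(1−r)
        = 7.677 × 0.7001 × (1 − 0.1682) / (1 − 0.7001) = 14.91 mg/L

15 mg/L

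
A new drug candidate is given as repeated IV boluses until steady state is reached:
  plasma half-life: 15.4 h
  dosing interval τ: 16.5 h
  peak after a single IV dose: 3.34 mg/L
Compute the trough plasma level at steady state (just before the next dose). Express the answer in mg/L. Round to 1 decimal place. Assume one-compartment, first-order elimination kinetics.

k = ln2 / t½ = 0.693147 / 15.4 = 0.04501 h⁻¹
e^(−kτ) = e^(−0.04501 × 16.5) = 0.4758
Accumulation ratio R = 1 / (1 − e^(−kτ)) = 1 / (1 − 0.4758) = 1.908
Steady-state trough = C₀ × R × e^(−kτ) = 3.34 × 1.908 × 0.4758 = 3.032 mg/L

3.0 mg/L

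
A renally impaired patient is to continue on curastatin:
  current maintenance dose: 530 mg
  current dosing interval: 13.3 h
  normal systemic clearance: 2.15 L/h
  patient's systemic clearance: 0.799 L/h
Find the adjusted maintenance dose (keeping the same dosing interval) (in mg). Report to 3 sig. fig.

197 mg

To keep the same average steady-state level, dosing rate must scale with clearance.
CL ratio = 0.799 / 2.15 = 0.3716
New dose (same interval) = 530 × 0.3716 = 196.9 mg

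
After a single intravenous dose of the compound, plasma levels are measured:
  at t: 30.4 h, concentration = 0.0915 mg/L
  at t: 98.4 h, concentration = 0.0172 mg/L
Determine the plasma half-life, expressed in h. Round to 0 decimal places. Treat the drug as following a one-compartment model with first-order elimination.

k = ln(C₁/C₂) / (t₂ − t₁) = ln(0.0915/0.0172) / (98.4 − 30.4)
  = 1.671 / 68.00 = 0.02457 h⁻¹
t½ = ln2 / k = 0.693147 / 0.02457 = 28.21 h

28 h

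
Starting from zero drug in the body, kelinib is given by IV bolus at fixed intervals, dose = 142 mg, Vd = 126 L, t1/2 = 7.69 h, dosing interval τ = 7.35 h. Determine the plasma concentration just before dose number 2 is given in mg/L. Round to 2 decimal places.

C₀ per dose = Dose / Vd = 142 / 126 = 1.127 mg/L
k = ln2 / t½ = 0.693147 / 7.69 = 0.09014 h⁻¹
Fraction remaining after one interval: r = e^(−kτ) = e^(−0.09014 × 7.35) = 0.5155
Before dose 2, 1 dose has been given (aged 1τ).
C_trough = C₀ × r = 1.127 × 0.5155 = 0.5810 mg/L

0.58 mg/L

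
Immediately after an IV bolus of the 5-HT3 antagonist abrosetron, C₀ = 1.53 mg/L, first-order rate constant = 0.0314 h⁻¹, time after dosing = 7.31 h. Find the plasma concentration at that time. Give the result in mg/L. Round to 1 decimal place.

C = C₀ · e^(−k·t) = 1.530 × e^(−0.03140 × 7.31)
  = 1.530 × 0.7949 = 1.216 mg/L

1.2 mg/L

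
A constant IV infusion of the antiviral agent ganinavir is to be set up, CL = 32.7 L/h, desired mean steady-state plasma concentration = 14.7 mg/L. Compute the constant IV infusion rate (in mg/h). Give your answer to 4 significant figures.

At steady state, infusion rate R₀ = Css × CL = 14.7 × 32.70 = 480.7 mg/h

480.7 mg/h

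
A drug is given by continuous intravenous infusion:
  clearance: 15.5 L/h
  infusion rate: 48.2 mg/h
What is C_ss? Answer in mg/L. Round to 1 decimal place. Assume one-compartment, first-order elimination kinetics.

At steady state Css = R₀ / CL = 48.2 / 15.50 = 3.110 mg/L

3.1 mg/L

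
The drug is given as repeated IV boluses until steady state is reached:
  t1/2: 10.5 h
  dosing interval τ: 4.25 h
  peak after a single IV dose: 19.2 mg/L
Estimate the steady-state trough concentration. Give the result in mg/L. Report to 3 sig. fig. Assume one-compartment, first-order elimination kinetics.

k = ln2 / t½ = 0.693147 / 10.5 = 0.06601 h⁻¹
e^(−kτ) = e^(−0.06601 × 4.25) = 0.7554
Accumulation ratio R = 1 / (1 − e^(−kτ)) = 1 / (1 − 0.7554) = 4.088
Steady-state trough = C₀ × R × e^(−kτ) = 19.2 × 4.088 × 0.7554 = 59.29 mg/L

59.3 mg/L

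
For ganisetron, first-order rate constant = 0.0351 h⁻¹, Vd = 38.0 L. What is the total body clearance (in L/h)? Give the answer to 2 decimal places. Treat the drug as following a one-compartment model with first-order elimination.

CL = k × Vd = 0.0351 × 38.0 = 1.334 L/h

1.33 L/h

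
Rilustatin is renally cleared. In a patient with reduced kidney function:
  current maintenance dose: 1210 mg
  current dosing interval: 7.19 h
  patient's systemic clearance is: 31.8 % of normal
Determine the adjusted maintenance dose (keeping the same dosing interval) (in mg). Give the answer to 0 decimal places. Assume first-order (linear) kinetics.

To keep the same average steady-state level, dosing rate must scale with clearance.
CL ratio = 31.8 / 100 = 0.3180
New dose (same interval) = 1210 × 0.3180 = 384.8 mg

385 mg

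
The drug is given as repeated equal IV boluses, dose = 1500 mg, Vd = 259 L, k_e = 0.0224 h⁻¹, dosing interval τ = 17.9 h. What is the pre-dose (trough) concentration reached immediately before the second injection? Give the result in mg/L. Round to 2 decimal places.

3.88 mg/L

C₀ per dose = Dose / Vd = 1500 / 259 = 5.792 mg/L
Fraction remaining after one interval: r = e^(−kτ) = e^(−0.02240 × 17.9) = 0.6697
Before dose 2, 1 dose has been given (aged 1τ).
C_trough = C₀ × r = 5.792 × 0.6697 = 3.879 mg/L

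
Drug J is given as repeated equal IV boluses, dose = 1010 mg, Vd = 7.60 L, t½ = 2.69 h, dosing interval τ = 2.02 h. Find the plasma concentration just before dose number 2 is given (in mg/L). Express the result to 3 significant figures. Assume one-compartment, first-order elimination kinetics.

79.0 mg/L

C₀ per dose = Dose / Vd = 1010 / 7.60 = 132.9 mg/L
k = ln2 / t½ = 0.693147 / 2.69 = 0.2577 h⁻¹
Fraction remaining after one interval: r = e^(−kτ) = e^(−0.2577 × 2.02) = 0.5942
Before dose 2, 1 dose has been given (aged 1τ).
C_trough = C₀ × r = 132.9 × 0.5942 = 78.97 mg/L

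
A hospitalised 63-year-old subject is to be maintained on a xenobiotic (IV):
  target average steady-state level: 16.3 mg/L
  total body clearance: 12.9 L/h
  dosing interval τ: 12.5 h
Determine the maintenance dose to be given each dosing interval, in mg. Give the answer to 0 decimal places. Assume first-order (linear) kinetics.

At steady state, Dose/τ = Css × CL.
Dose = Css × CL × τ = 16.3 × 12.90 × 12.5 = 2628 mg

2628 mg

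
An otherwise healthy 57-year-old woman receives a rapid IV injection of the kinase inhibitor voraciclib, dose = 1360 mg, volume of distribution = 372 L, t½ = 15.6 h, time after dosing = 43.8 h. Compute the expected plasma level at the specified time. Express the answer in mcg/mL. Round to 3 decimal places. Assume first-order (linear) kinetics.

C₀ = Dose / Vd = 1360 / 372 = 3.656 mg/L
k = ln2 / t½ = 0.693147 / 15.6 = 0.04443 h⁻¹
C = C₀ · e^(−k·t) = 3.656 × e^(−0.04443 × 43.8)
  = 3.656 × 0.1428 = 0.5221 mg/L
(0.5221 mg/L = 0.5221 mcg/mL)

0.522 mcg/mL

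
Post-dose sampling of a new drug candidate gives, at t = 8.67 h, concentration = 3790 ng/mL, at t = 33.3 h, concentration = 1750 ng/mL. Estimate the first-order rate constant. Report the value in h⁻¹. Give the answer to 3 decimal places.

0.031 h⁻¹

k = ln(C₁/C₂) / (t₂ − t₁) = ln(3790/1750) / (33.3 − 8.67)
  = 0.7728 / 24.63 = 0.03138 h⁻¹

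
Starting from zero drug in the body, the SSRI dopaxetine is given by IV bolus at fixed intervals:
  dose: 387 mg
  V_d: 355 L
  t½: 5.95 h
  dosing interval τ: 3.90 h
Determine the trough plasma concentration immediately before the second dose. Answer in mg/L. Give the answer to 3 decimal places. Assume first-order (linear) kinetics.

C₀ per dose = Dose / Vd = 387 / 355 = 1.090 mg/L
k = ln2 / t½ = 0.693147 / 5.95 = 0.1165 h⁻¹
Fraction remaining after one interval: r = e^(−kτ) = e^(−0.1165 × 3.90) = 0.6349
Before dose 2, 1 dose has been given (aged 1τ).
C_trough = C₀ × r = 1.090 × 0.6349 = 0.6920 mg/L

0.692 mg/L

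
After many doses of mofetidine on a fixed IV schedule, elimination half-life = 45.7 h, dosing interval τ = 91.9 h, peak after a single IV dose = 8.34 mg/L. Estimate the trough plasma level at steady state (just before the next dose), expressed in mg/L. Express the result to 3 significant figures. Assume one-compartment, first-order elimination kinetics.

2.75 mg/L

k = ln2 / t½ = 0.693147 / 45.7 = 0.01517 h⁻¹
e^(−kτ) = e^(−0.01517 × 91.9) = 0.2481
Accumulation ratio R = 1 / (1 − e^(−kτ)) = 1 / (1 − 0.2481) = 1.330
Steady-state trough = C₀ × R × e^(−kτ) = 8.34 × 1.330 × 0.2481 = 2.752 mg/L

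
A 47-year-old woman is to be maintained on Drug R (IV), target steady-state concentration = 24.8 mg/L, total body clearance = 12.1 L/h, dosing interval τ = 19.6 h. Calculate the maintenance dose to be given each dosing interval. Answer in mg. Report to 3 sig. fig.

5880 mg

At steady state, Dose/τ = Css × CL.
Dose = Css × CL × τ = 24.8 × 12.10 × 19.6 = 5882 mg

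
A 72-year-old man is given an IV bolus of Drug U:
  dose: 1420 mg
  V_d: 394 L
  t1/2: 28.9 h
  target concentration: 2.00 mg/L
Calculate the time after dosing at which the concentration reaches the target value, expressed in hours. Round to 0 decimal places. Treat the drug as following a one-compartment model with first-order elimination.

C₀ = Dose / Vd = 1420 / 394 = 3.604 mg/L
k = ln2 / t½ = 0.693147 / 28.9 = 0.02398 h⁻¹
t = ln(C₀ / C) / k = ln(3.604 / 2.00) / 0.02398
  = ln(1.802) / 0.02398 = 0.5889 / 0.02398 = 24.56 h

25 h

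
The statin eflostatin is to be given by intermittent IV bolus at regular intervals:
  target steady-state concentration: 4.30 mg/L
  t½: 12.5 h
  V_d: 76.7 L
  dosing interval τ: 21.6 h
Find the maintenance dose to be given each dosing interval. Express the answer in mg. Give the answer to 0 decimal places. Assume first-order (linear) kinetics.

395 mg

k = ln2 / t½ = 0.693147 / 12.5 = 0.05545 h⁻¹
CL = k × Vd = 0.05545 × 76.7 = 4.253 L/h
At steady state, Dose/τ = Css × CL.
Dose = Css × CL × τ = 4.30 × 4.253 × 21.6 = 395.0 mg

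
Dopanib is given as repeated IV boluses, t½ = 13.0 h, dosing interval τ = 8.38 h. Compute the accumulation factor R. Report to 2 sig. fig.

k = ln2 / t½ = 0.693147 / 13.0 = 0.05332 h⁻¹
e^(−kτ) = e^(−0.05332 × 8.38) = 0.6397
Accumulation ratio R = 1 / (1 − e^(−kτ)) = 1 / (1 − 0.6397) = 2.775

2.8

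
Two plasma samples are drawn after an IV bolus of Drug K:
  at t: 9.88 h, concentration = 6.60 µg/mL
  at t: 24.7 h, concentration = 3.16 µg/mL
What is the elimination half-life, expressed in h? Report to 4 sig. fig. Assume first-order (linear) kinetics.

k = ln(C₁/C₂) / (t₂ − t₁) = ln(6.60/3.16) / (24.7 − 9.88)
  = 0.7365 / 14.82 = 0.04970 h⁻¹
t½ = ln2 / k = 0.693147 / 0.04970 = 13.95 h

13.95 h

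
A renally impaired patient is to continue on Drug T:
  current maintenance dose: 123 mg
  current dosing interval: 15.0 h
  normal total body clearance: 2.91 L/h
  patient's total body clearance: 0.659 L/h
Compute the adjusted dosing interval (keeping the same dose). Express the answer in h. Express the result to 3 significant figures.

66.2 h

To keep the same average steady-state level, dosing rate must scale with clearance.
CL ratio = 0.659 / 2.91 = 0.2265
New interval (same dose) = 15.0 / 0.2265 = 66.23 h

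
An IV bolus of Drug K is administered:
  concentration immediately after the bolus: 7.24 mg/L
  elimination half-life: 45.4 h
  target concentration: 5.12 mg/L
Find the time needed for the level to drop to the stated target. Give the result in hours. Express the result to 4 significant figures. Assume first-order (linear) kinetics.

22.69 h

k = ln2 / t½ = 0.693147 / 45.4 = 0.01527 h⁻¹
t = ln(C₀ / C) / k = ln(7.240 / 5.12) / 0.01527
  = ln(1.414) / 0.01527 = 0.3464 / 0.01527 = 22.69 h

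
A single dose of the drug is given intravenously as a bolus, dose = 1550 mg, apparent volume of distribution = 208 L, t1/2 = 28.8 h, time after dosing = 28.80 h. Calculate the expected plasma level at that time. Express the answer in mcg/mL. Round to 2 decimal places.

C₀ = Dose / Vd = 1550 / 208 = 7.452 mg/L
k = ln2 / t½ = 0.693147 / 28.8 = 0.02407 h⁻¹
t / t½ = 28.80 / 28.8 = 1 half-lives
C = C₀ × (1/2)^1 = 7.452 × 0.5000 = 3.726 mg/L
(3.726 mg/L = 3.726 mcg/mL)

3.73 mcg/mL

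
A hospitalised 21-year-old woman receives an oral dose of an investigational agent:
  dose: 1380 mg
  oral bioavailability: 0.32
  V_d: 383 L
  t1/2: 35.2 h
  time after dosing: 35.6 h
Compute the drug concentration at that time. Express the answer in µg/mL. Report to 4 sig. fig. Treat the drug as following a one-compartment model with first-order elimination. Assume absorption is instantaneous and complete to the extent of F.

0.5720 µg/mL

Amount reaching circulation = F × Dose = 0.32 × 1380 = 441.6 mg
C₀ = F·Dose / Vd = 441.6 / 383 = 1.153 mg/L
k = ln2 / t½ = 0.693147 / 35.2 = 0.01969 h⁻¹
C = C₀ · e^(−k·t) = 1.153 × e^(−0.01969 × 35.6)
  = 1.153 × 0.4961 = 0.5720 mg/L
(0.5720 mg/L = 0.5720 µg/mL)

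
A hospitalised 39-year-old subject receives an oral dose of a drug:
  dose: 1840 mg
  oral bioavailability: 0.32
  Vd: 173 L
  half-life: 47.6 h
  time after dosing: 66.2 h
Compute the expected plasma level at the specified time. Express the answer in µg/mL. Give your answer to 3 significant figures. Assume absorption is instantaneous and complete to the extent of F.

1.30 µg/mL

Amount reaching circulation = F × Dose = 0.32 × 1840 = 588.8 mg
C₀ = F·Dose / Vd = 588.8 / 173 = 3.403 mg/L
k = ln2 / t½ = 0.693147 / 47.6 = 0.01456 h⁻¹
C = C₀ · e^(−k·t) = 3.403 × e^(−0.01456 × 66.2)
  = 3.403 × 0.3814 = 1.298 mg/L
(1.298 mg/L = 1.298 µg/mL)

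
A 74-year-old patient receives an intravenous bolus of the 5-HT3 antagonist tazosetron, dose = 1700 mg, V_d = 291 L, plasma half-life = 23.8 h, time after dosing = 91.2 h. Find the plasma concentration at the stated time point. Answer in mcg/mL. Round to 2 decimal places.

C₀ = Dose / Vd = 1700 / 291 = 5.842 mg/L
k = ln2 / t½ = 0.693147 / 23.8 = 0.02912 h⁻¹
C = C₀ · e^(−k·t) = 5.842 × e^(−0.02912 × 91.2)
  = 5.842 × 0.07025 = 0.4104 mg/L
(0.4104 mg/L = 0.4104 mcg/mL)

0.41 mcg/mL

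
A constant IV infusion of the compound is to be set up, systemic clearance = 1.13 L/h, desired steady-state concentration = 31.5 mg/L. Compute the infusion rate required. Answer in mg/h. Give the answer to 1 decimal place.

At steady state, infusion rate R₀ = Css × CL = 31.5 × 1.130 = 35.60 mg/h

35.6 mg/h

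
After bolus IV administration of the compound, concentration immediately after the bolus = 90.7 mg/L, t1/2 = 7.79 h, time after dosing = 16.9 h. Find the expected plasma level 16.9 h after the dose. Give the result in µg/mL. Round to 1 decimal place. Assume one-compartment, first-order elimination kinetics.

k = ln2 / t½ = 0.693147 / 7.79 = 0.08898 h⁻¹
C = C₀ · e^(−k·t) = 90.70 × e^(−0.08898 × 16.9)
  = 90.70 × 0.2223 = 20.16 mg/L
(20.16 mg/L = 20.16 µg/mL)

20.2 µg/mL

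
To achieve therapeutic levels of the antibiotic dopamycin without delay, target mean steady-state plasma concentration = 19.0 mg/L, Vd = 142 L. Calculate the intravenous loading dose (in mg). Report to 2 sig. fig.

LD = Css × Vd = 19.0 × 142 = 2698 mg

2700 mg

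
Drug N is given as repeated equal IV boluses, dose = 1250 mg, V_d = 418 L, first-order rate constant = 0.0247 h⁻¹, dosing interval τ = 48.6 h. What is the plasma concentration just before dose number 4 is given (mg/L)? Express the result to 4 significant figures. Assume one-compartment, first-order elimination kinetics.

1.253 mg/L

C₀ per dose = Dose / Vd = 1250 / 418 = 2.990 mg/L
Fraction remaining after one interval: r = e^(−kτ) = e^(−0.02470 × 48.6) = 0.3011
Before dose 4, 3 doses have been given (aged 1τ, 2τ, 3τ).
C_trough = C₀ × (r + r² + … + r^3) = C₀ × r(1−r^3)/(1−r)
        = 2.990 × 0.3011 × (1 − 0.02730) / (1 − 0.3011) = 1.253 mg/L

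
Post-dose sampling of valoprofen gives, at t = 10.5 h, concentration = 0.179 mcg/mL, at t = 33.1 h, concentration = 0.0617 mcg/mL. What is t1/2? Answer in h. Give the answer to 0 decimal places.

k = ln(C₁/C₂) / (t₂ − t₁) = ln(0.179/0.0617) / (33.1 − 10.5)
  = 1.065 / 22.60 = 0.04712 h⁻¹
t½ = ln2 / k = 0.693147 / 0.04712 = 14.71 h

15 h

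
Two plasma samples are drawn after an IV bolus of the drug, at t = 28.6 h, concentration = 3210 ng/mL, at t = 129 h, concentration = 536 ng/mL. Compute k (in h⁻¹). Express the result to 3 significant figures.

0.0178 h⁻¹

k = ln(C₁/C₂) / (t₂ − t₁) = ln(3210/536) / (129 − 28.6)
  = 1.790 / 100.4 = 0.01783 h⁻¹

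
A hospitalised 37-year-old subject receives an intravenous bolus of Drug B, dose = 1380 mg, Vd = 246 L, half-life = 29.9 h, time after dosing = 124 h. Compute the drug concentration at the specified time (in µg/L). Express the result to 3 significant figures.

C₀ = Dose / Vd = 1380 / 246 = 5.610 mg/L
k = ln2 / t½ = 0.693147 / 29.9 = 0.02318 h⁻¹
C = C₀ · e^(−k·t) = 5.610 × e^(−0.02318 × 124)
  = 5.610 × 0.05645 = 0.3167 mg/L
Convert: 0.3167 mg/L × 1000 = 316.7 µg/L

317 µg/L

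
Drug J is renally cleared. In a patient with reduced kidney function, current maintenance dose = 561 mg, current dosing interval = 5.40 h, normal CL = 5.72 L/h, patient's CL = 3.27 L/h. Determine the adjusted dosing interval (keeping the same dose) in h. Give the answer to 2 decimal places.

To keep the same average steady-state level, dosing rate must scale with clearance.
CL ratio = 3.27 / 5.72 = 0.5717
New interval (same dose) = 5.40 / 0.5717 = 9.446 h

9.45 h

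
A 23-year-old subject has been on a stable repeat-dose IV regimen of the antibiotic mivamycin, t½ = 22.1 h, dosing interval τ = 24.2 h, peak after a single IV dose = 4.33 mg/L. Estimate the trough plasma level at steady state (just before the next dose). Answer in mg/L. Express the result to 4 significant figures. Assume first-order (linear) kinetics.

k = ln2 / t½ = 0.693147 / 22.1 = 0.03136 h⁻¹
e^(−kτ) = e^(−0.03136 × 24.2) = 0.4682
Accumulation ratio R = 1 / (1 − e^(−kτ)) = 1 / (1 − 0.4682) = 1.880
Steady-state trough = C₀ × R × e^(−kτ) = 4.33 × 1.880 × 0.4682 = 3.811 mg/L

3.811 mg/L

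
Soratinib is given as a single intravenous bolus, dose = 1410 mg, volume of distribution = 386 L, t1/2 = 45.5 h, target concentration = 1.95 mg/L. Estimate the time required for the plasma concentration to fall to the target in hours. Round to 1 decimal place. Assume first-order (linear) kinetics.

41.2 h

C₀ = Dose / Vd = 1410 / 386 = 3.653 mg/L
k = ln2 / t½ = 0.693147 / 45.5 = 0.01523 h⁻¹
t = ln(C₀ / C) / k = ln(3.653 / 1.95) / 0.01523
  = ln(1.873) / 0.01523 = 0.6275 / 0.01523 = 41.20 h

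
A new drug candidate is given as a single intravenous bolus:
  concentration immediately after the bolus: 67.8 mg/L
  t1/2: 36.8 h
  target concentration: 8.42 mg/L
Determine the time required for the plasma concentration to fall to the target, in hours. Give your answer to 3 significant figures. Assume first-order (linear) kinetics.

k = ln2 / t½ = 0.693147 / 36.8 = 0.01884 h⁻¹
t = ln(C₀ / C) / k = ln(67.80 / 8.42) / 0.01884
  = ln(8.052) / 0.01884 = 2.086 / 0.01884 = 110.7 h

111 h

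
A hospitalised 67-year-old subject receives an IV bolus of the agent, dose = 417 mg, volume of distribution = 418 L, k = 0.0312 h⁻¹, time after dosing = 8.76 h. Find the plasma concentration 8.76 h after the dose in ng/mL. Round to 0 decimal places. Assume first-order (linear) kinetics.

C₀ = Dose / Vd = 417.0 / 418 = 0.9976 mg/L
C = C₀ · e^(−k·t) = 0.9976 × e^(−0.03120 × 8.76)
  = 0.9976 × 0.7609 = 0.7591 mg/L
Convert: 0.7591 mg/L × 1000 = 759.1 ng/mL

759 ng/mL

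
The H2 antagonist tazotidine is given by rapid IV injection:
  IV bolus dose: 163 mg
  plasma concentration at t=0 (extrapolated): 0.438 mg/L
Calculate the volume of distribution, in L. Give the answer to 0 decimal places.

Vd = Dose / C₀ = 163.0 / 0.438 = 372.1 L

372 L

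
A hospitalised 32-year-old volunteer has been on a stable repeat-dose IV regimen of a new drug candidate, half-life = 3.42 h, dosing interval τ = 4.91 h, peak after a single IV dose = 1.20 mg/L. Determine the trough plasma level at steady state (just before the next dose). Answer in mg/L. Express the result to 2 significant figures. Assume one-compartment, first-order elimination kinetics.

k = ln2 / t½ = 0.693147 / 3.42 = 0.2027 h⁻¹
e^(−kτ) = e^(−0.2027 × 4.91) = 0.3696
Accumulation ratio R = 1 / (1 − e^(−kτ)) = 1 / (1 − 0.3696) = 1.586
Steady-state trough = C₀ × R × e^(−kτ) = 1.20 × 1.586 × 0.3696 = 0.7034 mg/L

0.70 mg/L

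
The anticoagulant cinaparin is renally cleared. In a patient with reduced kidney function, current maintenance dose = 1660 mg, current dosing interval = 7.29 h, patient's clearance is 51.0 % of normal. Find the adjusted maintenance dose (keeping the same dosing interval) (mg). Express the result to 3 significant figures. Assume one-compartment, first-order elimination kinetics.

To keep the same average steady-state level, dosing rate must scale with clearance.
CL ratio = 51.0 / 100 = 0.5100
New dose (same interval) = 1660 × 0.5100 = 846.6 mg

847 mg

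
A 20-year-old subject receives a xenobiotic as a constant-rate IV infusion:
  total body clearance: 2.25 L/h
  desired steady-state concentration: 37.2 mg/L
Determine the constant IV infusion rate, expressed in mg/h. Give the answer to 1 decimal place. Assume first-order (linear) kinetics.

At steady state, infusion rate R₀ = Css × CL = 37.2 × 2.250 = 83.70 mg/h

83.7 mg/h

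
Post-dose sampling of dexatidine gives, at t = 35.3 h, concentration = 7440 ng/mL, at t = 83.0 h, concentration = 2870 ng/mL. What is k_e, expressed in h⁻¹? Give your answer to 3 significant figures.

k = ln(C₁/C₂) / (t₂ − t₁) = ln(7440/2870) / (83.0 − 35.3)
  = 0.9526 / 47.70 = 0.01997 h⁻¹

0.0200 h⁻¹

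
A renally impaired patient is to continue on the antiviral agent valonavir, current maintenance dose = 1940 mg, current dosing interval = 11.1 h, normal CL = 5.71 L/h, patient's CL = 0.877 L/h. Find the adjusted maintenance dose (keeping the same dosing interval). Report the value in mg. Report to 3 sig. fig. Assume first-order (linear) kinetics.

To keep the same average steady-state level, dosing rate must scale with clearance.
CL ratio = 0.877 / 5.71 = 0.1536
New dose (same interval) = 1940 × 0.1536 = 298.0 mg

298 mg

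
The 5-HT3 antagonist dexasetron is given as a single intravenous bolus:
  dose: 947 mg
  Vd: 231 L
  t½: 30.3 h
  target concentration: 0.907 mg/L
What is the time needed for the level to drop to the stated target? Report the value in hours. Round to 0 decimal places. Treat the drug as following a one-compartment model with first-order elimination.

C₀ = Dose / Vd = 947.0 / 231 = 4.100 mg/L
k = ln2 / t½ = 0.693147 / 30.3 = 0.02288 h⁻¹
t = ln(C₀ / C) / k = ln(4.100 / 0.907) / 0.02288
  = ln(4.520) / 0.02288 = 1.509 / 0.02288 = 65.95 h

66 h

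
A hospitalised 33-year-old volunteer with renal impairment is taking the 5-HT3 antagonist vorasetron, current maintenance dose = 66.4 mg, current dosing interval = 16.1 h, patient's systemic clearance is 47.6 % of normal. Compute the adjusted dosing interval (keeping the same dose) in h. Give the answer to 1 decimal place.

33.8 h

To keep the same average steady-state level, dosing rate must scale with clearance.
CL ratio = 47.6 / 100 = 0.4760
New interval (same dose) = 16.1 / 0.4760 = 33.82 h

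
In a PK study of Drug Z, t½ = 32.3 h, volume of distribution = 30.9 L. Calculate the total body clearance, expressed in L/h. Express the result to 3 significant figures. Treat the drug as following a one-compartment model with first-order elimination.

0.663 L/h

k = ln2 / t½ = 0.693147 / 32.3 = 0.02146 h⁻¹
CL = k × Vd = 0.02146 × 30.9 = 0.6631 L/h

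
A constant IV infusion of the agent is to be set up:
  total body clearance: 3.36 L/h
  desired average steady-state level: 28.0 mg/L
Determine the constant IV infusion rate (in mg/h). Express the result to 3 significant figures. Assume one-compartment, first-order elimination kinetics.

At steady state, infusion rate R₀ = Css × CL = 28.0 × 3.360 = 94.08 mg/h

94.1 mg/h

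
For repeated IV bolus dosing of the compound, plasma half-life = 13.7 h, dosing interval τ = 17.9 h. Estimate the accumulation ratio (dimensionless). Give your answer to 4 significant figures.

k = ln2 / t½ = 0.693147 / 13.7 = 0.05059 h⁻¹
e^(−kτ) = e^(−0.05059 × 17.9) = 0.4043
Accumulation ratio R = 1 / (1 − e^(−kτ)) = 1 / (1 − 0.4043) = 1.679

1.679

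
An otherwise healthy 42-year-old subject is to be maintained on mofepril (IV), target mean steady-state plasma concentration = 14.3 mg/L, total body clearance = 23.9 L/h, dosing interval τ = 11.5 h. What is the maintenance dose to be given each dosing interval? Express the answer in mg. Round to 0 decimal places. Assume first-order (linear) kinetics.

3930 mg

At steady state, Dose/τ = Css × CL.
Dose = Css × CL × τ = 14.3 × 23.90 × 11.5 = 3930 mg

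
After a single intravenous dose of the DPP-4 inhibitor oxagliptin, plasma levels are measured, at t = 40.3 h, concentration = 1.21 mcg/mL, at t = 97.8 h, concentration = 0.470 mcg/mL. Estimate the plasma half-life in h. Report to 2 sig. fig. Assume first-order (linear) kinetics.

k = ln(C₁/C₂) / (t₂ − t₁) = ln(1.21/0.470) / (97.8 − 40.3)
  = 0.9456 / 57.50 = 0.01645 h⁻¹
t½ = ln2 / k = 0.693147 / 0.01645 = 42.14 h

42 h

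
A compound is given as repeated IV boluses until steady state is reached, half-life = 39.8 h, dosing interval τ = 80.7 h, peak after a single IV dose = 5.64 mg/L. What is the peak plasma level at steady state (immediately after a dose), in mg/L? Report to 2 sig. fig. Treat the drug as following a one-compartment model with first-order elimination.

k = ln2 / t½ = 0.693147 / 39.8 = 0.01742 h⁻¹
e^(−kτ) = e^(−0.01742 × 80.7) = 0.2452
Accumulation ratio R = 1 / (1 − e^(−kτ)) = 1 / (1 − 0.2452) = 1.325
Steady-state peak = C₀ × R = 5.64 × 1.325 = 7.473 mg/L

7.5 mg/L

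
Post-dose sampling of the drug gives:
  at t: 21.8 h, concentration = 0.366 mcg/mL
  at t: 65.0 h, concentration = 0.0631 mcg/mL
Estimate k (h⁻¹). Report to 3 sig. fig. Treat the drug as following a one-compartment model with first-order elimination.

0.0407 h⁻¹

k = ln(C₁/C₂) / (t₂ − t₁) = ln(0.366/0.0631) / (65.0 − 21.8)
  = 1.758 / 43.20 = 0.04069 h⁻¹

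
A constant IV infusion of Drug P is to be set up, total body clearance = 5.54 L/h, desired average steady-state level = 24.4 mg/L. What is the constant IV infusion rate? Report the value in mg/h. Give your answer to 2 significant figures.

At steady state, infusion rate R₀ = Css × CL = 24.4 × 5.540 = 135.2 mg/h

140 mg/h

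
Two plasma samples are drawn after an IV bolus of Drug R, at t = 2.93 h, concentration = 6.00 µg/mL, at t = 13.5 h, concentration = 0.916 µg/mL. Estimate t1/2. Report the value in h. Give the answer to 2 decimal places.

k = ln(C₁/C₂) / (t₂ − t₁) = ln(6.00/0.916) / (13.5 − 2.93)
  = 1.879 / 10.57 = 0.1778 h⁻¹
t½ = ln2 / k = 0.693147 / 0.1778 = 3.898 h

3.90 h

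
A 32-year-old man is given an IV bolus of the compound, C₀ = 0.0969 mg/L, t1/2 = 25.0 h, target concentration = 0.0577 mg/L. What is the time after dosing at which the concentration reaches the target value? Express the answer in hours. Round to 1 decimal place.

18.7 h

k = ln2 / t½ = 0.693147 / 25.0 = 0.02773 h⁻¹
t = ln(C₀ / C) / k = ln(0.09690 / 0.0577) / 0.02773
  = ln(1.679) / 0.02773 = 0.5182 / 0.02773 = 18.69 h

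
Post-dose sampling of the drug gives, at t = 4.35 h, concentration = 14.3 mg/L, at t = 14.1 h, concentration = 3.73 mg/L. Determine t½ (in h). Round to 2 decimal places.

5.03 h

k = ln(C₁/C₂) / (t₂ − t₁) = ln(14.3/3.73) / (14.1 − 4.35)
  = 1.344 / 9.750 = 0.1378 h⁻¹
t½ = ln2 / k = 0.693147 / 0.1378 = 5.030 h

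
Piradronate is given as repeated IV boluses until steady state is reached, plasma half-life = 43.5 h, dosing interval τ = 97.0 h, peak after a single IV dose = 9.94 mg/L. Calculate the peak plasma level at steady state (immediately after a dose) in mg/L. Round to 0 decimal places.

13 mg/L

k = ln2 / t½ = 0.693147 / 43.5 = 0.01593 h⁻¹
e^(−kτ) = e^(−0.01593 × 97.0) = 0.2133
Accumulation ratio R = 1 / (1 − e^(−kτ)) = 1 / (1 − 0.2133) = 1.271
Steady-state peak = C₀ × R = 9.94 × 1.271 = 12.63 mg/L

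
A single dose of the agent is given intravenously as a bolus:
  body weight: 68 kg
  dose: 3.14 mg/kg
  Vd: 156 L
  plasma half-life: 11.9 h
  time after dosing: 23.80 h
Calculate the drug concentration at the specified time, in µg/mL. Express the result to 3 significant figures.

0.342 µg/mL

Total dose = 3.14 × 68 = 213.5 mg
C₀ = Dose / Vd = 213.5 / 156 = 1.369 mg/L
k = ln2 / t½ = 0.693147 / 11.9 = 0.05825 h⁻¹
t / t½ = 23.80 / 11.9 = 2 half-lives
C = C₀ × (1/2)^2 = 1.369 × 0.2500 = 0.3423 mg/L
(0.3423 mg/L = 0.3423 µg/mL)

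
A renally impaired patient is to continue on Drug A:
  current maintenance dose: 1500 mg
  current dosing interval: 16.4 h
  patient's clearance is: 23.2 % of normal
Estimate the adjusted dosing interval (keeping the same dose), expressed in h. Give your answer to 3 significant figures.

To keep the same average steady-state level, dosing rate must scale with clearance.
CL ratio = 23.2 / 100 = 0.2320
New interval (same dose) = 16.4 / 0.2320 = 70.69 h

70.7 h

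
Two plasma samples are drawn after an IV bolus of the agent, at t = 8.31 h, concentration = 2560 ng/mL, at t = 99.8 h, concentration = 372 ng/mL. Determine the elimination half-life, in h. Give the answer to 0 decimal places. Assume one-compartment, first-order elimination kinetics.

k = ln(C₁/C₂) / (t₂ − t₁) = ln(2560/372) / (99.8 − 8.31)
  = 1.929 / 91.49 = 0.02108 h⁻¹
t½ = ln2 / k = 0.693147 / 0.02108 = 32.88 h

33 h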